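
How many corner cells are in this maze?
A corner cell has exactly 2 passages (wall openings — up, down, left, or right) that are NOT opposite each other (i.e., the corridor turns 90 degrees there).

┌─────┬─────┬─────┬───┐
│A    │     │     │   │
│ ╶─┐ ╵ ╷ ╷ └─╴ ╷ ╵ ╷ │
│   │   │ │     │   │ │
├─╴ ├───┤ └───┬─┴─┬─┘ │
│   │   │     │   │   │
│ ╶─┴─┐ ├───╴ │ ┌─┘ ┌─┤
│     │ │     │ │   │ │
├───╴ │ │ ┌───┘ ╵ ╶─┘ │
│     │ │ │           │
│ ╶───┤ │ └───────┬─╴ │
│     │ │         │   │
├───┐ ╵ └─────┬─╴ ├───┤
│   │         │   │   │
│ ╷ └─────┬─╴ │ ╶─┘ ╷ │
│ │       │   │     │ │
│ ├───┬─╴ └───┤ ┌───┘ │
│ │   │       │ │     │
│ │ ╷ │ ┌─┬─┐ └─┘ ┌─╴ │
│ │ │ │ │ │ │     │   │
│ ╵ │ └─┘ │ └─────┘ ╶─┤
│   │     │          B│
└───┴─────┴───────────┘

Counting corner cells (2 non-opposite passages):
Total corners: 62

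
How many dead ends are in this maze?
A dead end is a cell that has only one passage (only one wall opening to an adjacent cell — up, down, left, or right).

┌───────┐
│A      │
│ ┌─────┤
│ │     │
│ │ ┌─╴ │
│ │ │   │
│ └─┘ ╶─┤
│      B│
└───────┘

Checking each cell for number of passages:

Dead ends found at positions:
  (0, 3)
  (2, 1)
  (3, 3)
Total dead ends: 3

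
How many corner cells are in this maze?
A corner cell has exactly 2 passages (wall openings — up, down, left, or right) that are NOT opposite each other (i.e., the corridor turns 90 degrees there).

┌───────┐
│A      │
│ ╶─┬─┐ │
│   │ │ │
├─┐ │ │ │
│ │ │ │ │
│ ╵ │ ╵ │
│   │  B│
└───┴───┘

Counting corner cells (2 non-opposite passages):
Total corners: 8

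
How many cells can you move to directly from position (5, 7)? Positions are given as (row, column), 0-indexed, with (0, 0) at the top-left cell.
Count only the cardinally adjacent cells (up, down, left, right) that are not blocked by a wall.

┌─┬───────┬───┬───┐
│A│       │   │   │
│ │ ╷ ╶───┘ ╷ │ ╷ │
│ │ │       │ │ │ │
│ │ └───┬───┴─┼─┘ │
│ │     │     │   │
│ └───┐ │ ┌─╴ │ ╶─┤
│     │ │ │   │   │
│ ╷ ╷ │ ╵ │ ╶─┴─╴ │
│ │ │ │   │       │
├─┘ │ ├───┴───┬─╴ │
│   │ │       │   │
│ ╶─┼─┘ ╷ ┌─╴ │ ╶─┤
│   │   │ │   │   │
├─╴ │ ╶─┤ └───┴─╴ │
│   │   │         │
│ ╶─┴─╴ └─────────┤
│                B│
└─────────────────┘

Checking passable neighbors of (5, 7):
Neighbors: (6, 7), (5, 8)
Count: 2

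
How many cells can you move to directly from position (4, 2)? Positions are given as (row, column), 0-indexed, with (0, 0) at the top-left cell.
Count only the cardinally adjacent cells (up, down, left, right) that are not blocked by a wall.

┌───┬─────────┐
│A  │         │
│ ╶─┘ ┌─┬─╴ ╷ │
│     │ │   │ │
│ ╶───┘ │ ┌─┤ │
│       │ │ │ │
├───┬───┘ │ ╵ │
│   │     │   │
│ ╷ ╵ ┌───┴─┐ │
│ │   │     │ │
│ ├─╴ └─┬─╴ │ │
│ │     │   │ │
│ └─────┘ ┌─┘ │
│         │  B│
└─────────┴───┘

Checking passable neighbors of (4, 2):
Neighbors: (3, 2), (5, 2), (4, 1)
Count: 3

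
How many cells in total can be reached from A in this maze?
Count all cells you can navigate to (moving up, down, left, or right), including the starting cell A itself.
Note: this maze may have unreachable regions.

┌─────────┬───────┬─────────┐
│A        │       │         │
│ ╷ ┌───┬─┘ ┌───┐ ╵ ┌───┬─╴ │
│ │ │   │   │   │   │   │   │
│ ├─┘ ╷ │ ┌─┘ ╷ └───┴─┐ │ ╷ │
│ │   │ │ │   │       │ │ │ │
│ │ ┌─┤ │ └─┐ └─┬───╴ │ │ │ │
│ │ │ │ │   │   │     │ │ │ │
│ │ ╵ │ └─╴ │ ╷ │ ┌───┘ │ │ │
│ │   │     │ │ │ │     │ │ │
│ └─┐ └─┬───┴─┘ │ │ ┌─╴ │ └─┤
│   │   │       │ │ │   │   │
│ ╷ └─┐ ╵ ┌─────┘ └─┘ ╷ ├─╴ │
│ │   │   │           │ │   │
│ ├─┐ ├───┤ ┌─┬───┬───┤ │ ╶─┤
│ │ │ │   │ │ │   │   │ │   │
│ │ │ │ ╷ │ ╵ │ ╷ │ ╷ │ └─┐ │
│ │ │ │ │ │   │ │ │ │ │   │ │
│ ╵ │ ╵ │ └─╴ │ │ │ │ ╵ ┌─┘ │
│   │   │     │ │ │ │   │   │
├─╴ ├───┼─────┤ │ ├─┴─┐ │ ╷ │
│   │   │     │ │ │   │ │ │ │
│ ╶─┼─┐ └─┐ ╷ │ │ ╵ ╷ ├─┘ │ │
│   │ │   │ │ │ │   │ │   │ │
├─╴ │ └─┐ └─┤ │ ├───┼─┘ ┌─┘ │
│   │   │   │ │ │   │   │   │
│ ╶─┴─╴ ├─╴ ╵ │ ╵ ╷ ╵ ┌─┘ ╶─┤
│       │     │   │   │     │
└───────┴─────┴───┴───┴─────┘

Using BFS/flood-fill to find all reachable cells from A:
Maze size: 14 × 14 = 196 total cells
15 cell(s) are walled off and cannot be reached from A.
Reachable cells: 181

Reachable region (· marks reachable cells):

┌─────────┬───────┬─────────┐
│A · · · ·│· · · ·│· · · · ·│
│ ╷ ┌───┬─┘ ┌───┐ ╵ ┌───┬─╴ │
│·│·│· ·│· ·│· ·│· ·│· ·│· ·│
│ ├─┘ ╷ │ ┌─┘ ╷ └───┴─┐ │ ╷ │
│·│· ·│·│·│· ·│· · · ·│·│·│·│
│ │ ┌─┤ │ └─┐ └─┬───╴ │ │ │ │
│·│·│·│·│· ·│· ·│· · ·│·│·│·│
│ │ ╵ │ └─╴ │ ╷ │ ┌───┘ │ │ │
│·│· ·│· · ·│·│·│·│· · ·│·│·│
│ └─┐ └─┬───┴─┘ │ │ ┌─╴ │ └─┤
│· ·│· ·│· · · ·│·│·│· ·│· ·│
│ ╷ └─┐ ╵ ┌─────┘ └─┘ ╷ ├─╴ │
│·│· ·│· ·│· · · · · ·│·│· ·│
│ ├─┐ ├───┤ ┌─┬───┬───┤ │ ╶─┤
│·│·│·│· ·│·│·│· ·│· ·│·│· ·│
│ │ │ │ ╷ │ ╵ │ ╷ │ ╷ │ └─┐ │
│·│·│·│·│·│· ·│·│·│·│·│· ·│·│
│ ╵ │ ╵ │ └─╴ │ │ │ │ ╵ ┌─┘ │
│· ·│· ·│· · ·│·│·│·│· ·│· ·│
├─╴ ├───┼─────┤ │ ├─┴─┐ │ ╷ │
│· ·│   │     │·│·│· ·│·│·│·│
│ ╶─┼─┐ └─┐ ╷ │ │ ╵ ╷ ├─┘ │ │
│· ·│·│   │ │ │·│· ·│·│· ·│·│
├─╴ │ └─┐ └─┤ │ ├───┼─┘ ┌─┘ │
│· ·│· ·│   │ │·│· ·│· ·│· ·│
│ ╶─┴─╴ ├─╴ ╵ │ ╵ ╷ ╵ ┌─┘ ╶─┤
│· · · ·│     │· ·│· ·│· · ·│
└───────┴─────┴───┴───┴─────┘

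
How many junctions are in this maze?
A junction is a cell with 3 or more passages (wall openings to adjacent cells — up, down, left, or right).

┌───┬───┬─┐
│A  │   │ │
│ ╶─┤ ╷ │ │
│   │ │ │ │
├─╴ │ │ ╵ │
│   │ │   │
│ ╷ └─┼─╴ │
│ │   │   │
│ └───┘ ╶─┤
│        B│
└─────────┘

Checking each cell for number of passages:

Junctions found (3+ passages):
  (2, 1): 3 passages
  (2, 4): 3 passages
  (4, 3): 3 passages
Total junctions: 3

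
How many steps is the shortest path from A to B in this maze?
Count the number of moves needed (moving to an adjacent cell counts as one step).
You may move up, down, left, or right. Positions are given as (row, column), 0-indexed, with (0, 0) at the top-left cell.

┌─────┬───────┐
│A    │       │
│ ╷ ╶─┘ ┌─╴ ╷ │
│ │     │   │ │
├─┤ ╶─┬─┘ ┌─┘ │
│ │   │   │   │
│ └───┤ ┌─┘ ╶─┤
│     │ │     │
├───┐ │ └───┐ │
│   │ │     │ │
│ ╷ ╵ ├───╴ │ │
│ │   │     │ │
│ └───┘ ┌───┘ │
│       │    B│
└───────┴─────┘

Using BFS to find shortest path:
Start: (0, 0), End: (6, 6)
Path found:
(0,0) → (0,1) → (1,1) → (1,2) → (1,3) → (0,3) → (0,4) → (0,5) → (0,6) → (1,6) → (2,6) → (2,5) → (3,5) → (3,6) → (4,6) → (5,6) → (6,6)
Number of steps: 16

Solution:

┌─────┬───────┐
│A ↓  │↱ → → ↓│
│ ╷ ╶─┘ ┌─╴ ╷ │
│ │↳ → ↑│   │↓│
├─┤ ╶─┬─┘ ┌─┘ │
│ │   │   │↓ ↲│
│ └───┤ ┌─┘ ╶─┤
│     │ │  ↳ ↓│
├───┐ │ └───┐ │
│   │ │     │↓│
│ ╷ ╵ ├───╴ │ │
│ │   │     │↓│
│ └───┘ ┌───┘ │
│       │    B│
└───────┴─────┘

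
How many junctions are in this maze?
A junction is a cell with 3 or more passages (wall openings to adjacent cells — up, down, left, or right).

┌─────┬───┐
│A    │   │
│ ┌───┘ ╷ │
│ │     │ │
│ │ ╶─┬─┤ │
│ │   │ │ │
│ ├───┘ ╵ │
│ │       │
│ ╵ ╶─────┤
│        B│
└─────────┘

Checking each cell for number of passages:

Junctions found (3+ passages):
  (3, 3): 3 passages
  (4, 1): 3 passages
Total junctions: 2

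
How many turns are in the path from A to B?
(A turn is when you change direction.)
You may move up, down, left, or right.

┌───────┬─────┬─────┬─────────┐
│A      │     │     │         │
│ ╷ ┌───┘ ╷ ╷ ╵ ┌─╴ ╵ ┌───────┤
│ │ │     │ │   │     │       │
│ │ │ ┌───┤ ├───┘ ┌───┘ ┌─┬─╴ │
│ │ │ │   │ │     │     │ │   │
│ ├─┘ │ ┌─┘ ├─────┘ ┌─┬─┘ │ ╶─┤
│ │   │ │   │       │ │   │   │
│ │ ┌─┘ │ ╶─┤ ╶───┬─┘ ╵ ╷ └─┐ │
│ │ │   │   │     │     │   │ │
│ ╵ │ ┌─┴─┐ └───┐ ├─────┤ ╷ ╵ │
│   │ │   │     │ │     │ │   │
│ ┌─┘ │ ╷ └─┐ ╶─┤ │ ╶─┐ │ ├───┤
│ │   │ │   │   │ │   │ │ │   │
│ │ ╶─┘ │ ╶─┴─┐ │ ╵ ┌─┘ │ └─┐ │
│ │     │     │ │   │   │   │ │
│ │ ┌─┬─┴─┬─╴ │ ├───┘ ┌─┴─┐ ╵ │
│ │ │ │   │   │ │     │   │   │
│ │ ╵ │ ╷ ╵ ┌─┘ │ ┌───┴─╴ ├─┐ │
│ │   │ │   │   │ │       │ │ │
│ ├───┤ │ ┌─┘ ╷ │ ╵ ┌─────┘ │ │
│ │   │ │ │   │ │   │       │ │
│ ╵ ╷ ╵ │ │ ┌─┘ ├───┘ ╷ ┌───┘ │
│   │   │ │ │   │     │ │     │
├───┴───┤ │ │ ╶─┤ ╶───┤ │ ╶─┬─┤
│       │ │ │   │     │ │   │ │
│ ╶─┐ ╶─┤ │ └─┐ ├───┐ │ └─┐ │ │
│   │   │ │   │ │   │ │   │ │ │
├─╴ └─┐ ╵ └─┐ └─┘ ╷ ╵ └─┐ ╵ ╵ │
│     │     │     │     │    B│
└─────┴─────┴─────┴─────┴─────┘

Directions: down, down, down, down, down, right, up, up, right, up, up, right, right, up, right, down, down, down, left, down, right, down, right, down, right, down, down, down, left, down, left, down, down, down, right, down, right, right, up, right, down, right, up, up, left, left, up, right, right, up, right, down, down, down, right, down, right, right
Number of turns: 37

Solution:

┌───────┬─────┬─────┬─────────┐
│A      │↱ ↓  │     │         │
│ ╷ ┌───┘ ╷ ╷ ╵ ┌─╴ ╵ ┌───────┤
│↓│ │↱ → ↑│↓│   │     │       │
│ │ │ ┌───┤ ├───┘ ┌───┘ ┌─┬─╴ │
│↓│ │↑│   │↓│     │     │ │   │
│ ├─┘ │ ┌─┘ ├─────┘ ┌─┬─┘ │ ╶─┤
│↓│↱ ↑│ │↓ ↲│       │ │   │   │
│ │ ┌─┘ │ ╶─┤ ╶───┬─┘ ╵ ╷ └─┐ │
│↓│↑│   │↳ ↓│     │     │   │ │
│ ╵ │ ┌─┴─┐ └───┐ ├─────┤ ╷ ╵ │
│↳ ↑│ │   │↳ ↓  │ │     │ │   │
│ ┌─┘ │ ╷ └─┐ ╶─┤ │ ╶─┐ │ ├───┤
│ │   │ │   │↳ ↓│ │   │ │ │   │
│ │ ╶─┘ │ ╶─┴─┐ │ ╵ ┌─┘ │ └─┐ │
│ │     │     │↓│   │   │   │ │
│ │ ┌─┬─┴─┬─╴ │ ├───┘ ┌─┴─┐ ╵ │
│ │ │ │   │   │↓│     │   │   │
│ │ ╵ │ ╷ ╵ ┌─┘ │ ┌───┴─╴ ├─┐ │
│ │   │ │   │↓ ↲│ │       │ │ │
│ ├───┤ │ ┌─┘ ╷ │ ╵ ┌─────┘ │ │
│ │   │ │ │↓ ↲│ │   │↱ ↓    │ │
│ ╵ ╷ ╵ │ │ ┌─┘ ├───┘ ╷ ┌───┘ │
│   │   │ │↓│   │↱ → ↑│↓│     │
├───┴───┤ │ │ ╶─┤ ╶───┤ │ ╶─┬─┤
│       │ │↓│   │↑ ← ↰│↓│   │ │
│ ╶─┐ ╶─┤ │ └─┐ ├───┐ │ └─┐ │ │
│   │   │ │↳ ↓│ │↱ ↓│↑│↳ ↓│ │ │
├─╴ └─┐ ╵ └─┐ └─┘ ╷ ╵ └─┐ ╵ ╵ │
│     │     │↳ → ↑│↳ ↑  │↳ → B│
└─────┴─────┴─────┴─────┴─────┘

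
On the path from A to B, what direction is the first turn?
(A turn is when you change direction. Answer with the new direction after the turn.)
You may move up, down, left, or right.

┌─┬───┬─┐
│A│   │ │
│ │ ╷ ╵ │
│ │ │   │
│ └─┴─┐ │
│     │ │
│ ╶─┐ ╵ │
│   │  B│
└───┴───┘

Directions: down, down, right, right, down, right
First turn direction: right

Solution:

┌─┬───┬─┐
│A│   │ │
│ │ ╷ ╵ │
│↓│ │   │
│ └─┴─┐ │
│↳ → ↓│ │
│ ╶─┐ ╵ │
│   │↳ B│
└───┴───┘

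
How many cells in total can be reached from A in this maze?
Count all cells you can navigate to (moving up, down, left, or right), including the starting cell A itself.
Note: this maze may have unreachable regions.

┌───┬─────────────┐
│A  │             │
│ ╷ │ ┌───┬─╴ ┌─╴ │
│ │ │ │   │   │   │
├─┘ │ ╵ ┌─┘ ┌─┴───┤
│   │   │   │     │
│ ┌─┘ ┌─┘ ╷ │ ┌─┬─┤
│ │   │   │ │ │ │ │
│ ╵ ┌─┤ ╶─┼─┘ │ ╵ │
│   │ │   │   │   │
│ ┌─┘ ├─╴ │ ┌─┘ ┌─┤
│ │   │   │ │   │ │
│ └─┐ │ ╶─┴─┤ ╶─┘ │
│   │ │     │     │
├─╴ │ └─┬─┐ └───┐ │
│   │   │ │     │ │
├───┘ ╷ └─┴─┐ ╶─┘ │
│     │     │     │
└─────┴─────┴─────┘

Using BFS/flood-fill to find all reachable cells from A:
Maze size: 9 × 9 = 81 total cells
20 cell(s) are walled off and cannot be reached from A.
Reachable cells: 61

Reachable region (· marks reachable cells):

┌───┬─────────────┐
│A ·│· · · · · · ·│
│ ╷ │ ┌───┬─╴ ┌─╴ │
│·│·│·│· ·│· ·│· ·│
├─┘ │ ╵ ┌─┘ ┌─┴───┤
│· ·│· ·│· ·│     │
│ ┌─┘ ┌─┘ ╷ │ ┌─┬─┤
│·│· ·│· ·│·│ │·│·│
│ ╵ ┌─┤ ╶─┼─┘ │ ╵ │
│· ·│ │· ·│   │· ·│
│ ┌─┘ ├─╴ │ ┌─┘ ┌─┤
│·│   │· ·│ │· ·│·│
│ └─┐ │ ╶─┴─┤ ╶─┘ │
│· ·│ │· · ·│· · ·│
├─╴ │ └─┬─┐ └───┐ │
│· ·│   │ │· · ·│·│
├───┘ ╷ └─┴─┐ ╶─┘ │
│     │     │· · ·│
└─────┴─────┴─────┘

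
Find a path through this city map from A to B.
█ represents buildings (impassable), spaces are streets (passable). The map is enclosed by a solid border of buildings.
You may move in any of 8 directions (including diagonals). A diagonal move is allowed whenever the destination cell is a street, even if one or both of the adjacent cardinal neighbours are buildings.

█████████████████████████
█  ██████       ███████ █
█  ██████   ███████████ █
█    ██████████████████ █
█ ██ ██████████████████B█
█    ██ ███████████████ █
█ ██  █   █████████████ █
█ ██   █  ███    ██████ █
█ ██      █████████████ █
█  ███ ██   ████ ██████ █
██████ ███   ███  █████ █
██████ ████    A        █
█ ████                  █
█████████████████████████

Finding the shortest path from A to B:
Movement: 8-directional
Path length: 14 steps
Directions: right → right → right → right → right → right → right → up-right → up → up → up → up → up → up

Solution:

█████████████████████████
█  ██████       ███████ █
█  ██████   ███████████ █
█    ██████████████████ █
█ ██ ██████████████████B█
█    ██ ███████████████↑█
█ ██  █   █████████████↑█
█ ██   █  ███    ██████↑█
█ ██      █████████████↑█
█  ███ ██   ████ ██████↑█
██████ ███   ███  █████↑█
██████ ████    A→→→→→→↗ █
█ ████                  █
█████████████████████████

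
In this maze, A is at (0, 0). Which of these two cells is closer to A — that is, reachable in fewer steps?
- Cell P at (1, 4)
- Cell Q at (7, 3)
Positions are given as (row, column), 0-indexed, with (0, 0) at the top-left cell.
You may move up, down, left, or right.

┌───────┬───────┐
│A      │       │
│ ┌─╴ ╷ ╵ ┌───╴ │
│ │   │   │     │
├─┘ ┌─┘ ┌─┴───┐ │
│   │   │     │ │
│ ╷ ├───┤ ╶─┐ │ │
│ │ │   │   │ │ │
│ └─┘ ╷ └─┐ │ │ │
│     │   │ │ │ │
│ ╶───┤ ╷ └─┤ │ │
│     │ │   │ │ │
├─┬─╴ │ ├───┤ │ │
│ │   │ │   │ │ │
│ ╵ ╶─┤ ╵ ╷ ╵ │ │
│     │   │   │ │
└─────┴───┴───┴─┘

Shortest path A → P at (1, 4): 5 steps
Shortest path A → Q at (7, 3): 16 steps

P is closer (5 steps vs 16 steps).

Path to P:

┌───────┬───────┐
│A → → ↓│       │
│ ┌─╴ ╷ ╵ ┌───╴ │
│ │   │↳ P│     │
├─┘ ┌─┘ ┌─┴───┐ │
│   │   │     │ │
│ ╷ ├───┤ ╶─┐ │ │
│ │ │   │   │ │ │
│ └─┘ ╷ └─┐ │ │ │
│     │   │ │ │ │
│ ╶───┤ ╷ └─┤ │ │
│     │ │   │ │ │
├─┬─╴ │ ├───┤ │ │
│ │   │ │   │ │ │
│ ╵ ╶─┤ ╵ ╷ ╵ │ │
│     │   │   │ │
└─────┴───┴───┴─┘

Path to Q:

┌───────┬───────┐
│A → ↓  │       │
│ ┌─╴ ╷ ╵ ┌───╴ │
│ │↓ ↲│   │     │
├─┘ ┌─┘ ┌─┴───┐ │
│↓ ↲│   │     │ │
│ ╷ ├───┤ ╶─┐ │ │
│↓│ │↱ ↓│   │ │ │
│ └─┘ ╷ └─┐ │ │ │
│↳ → ↑│↓  │ │ │ │
│ ╶───┤ ╷ └─┤ │ │
│     │↓│   │ │ │
├─┬─╴ │ ├───┤ │ │
│ │   │↓│   │ │ │
│ ╵ ╶─┤ ╵ ╷ ╵ │ │
│     │Q  │   │ │
└─────┴───┴───┴─┘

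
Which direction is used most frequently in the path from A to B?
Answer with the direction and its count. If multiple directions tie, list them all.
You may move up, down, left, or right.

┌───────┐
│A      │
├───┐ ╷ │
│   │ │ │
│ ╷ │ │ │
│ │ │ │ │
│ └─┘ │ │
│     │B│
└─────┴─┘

Directions: right, right, right, down, down, down
Counts: {'right': 3, 'down': 3}
Most common: down and right (tied at 3 times each)

Solution:

┌───────┐
│A → → ↓│
├───┐ ╷ │
│   │ │↓│
│ ╷ │ │ │
│ │ │ │↓│
│ └─┘ │ │
│     │B│
└─────┴─┘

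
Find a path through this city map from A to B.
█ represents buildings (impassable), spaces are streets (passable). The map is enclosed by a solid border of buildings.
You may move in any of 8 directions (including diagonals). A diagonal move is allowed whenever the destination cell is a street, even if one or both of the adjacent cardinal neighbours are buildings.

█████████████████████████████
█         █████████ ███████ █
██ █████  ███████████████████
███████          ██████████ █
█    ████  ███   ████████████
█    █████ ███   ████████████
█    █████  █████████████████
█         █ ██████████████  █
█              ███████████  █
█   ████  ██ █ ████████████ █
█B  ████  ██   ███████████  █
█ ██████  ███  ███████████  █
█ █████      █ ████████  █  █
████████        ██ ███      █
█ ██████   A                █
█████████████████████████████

Finding the shortest path from A to B:
Movement: 8-directional
Path length: 12 steps
Directions: up → up-left → up-left → up → up-left → up-left → left → left → left → left → down-left → down-left

Solution:

█████████████████████████████
█         █████████ ███████ █
██ █████  ███████████████████
███████          ██████████ █
█    ████  ███   ████████████
█    █████ ███   ████████████
█    █████  █████████████████
█         █ ██████████████  █
█  ↙←←←←       ███████████  █
█ ↙ ████↖ ██ █ ████████████ █
█B  ████ ↖██   ███████████  █
█ ██████ ↑███  ███████████  █
█ █████   ↖  █ ████████  █  █
████████   ↖    ██ ███      █
█ ██████   A                █
█████████████████████████████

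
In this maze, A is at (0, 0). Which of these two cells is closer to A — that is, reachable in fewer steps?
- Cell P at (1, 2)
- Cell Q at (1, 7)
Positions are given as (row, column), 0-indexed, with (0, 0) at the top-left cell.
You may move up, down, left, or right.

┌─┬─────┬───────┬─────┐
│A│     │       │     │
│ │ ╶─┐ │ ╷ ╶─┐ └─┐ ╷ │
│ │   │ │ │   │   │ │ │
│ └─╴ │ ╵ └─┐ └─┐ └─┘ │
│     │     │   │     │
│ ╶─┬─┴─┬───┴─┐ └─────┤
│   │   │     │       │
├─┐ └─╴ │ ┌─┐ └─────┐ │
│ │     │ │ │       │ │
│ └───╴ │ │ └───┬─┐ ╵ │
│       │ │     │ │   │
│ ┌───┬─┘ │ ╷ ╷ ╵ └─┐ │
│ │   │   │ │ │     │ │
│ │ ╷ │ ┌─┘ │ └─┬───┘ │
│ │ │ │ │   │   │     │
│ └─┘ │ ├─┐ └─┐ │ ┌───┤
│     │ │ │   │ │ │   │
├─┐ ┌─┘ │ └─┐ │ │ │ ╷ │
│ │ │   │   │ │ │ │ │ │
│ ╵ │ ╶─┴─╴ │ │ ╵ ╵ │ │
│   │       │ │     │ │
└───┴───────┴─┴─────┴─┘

Shortest path A → P at (1, 2): 5 steps
Shortest path A → Q at (1, 7): 18 steps

P is closer (5 steps vs 18 steps).

Path to P:

┌─┬─────┬───────┬─────┐
│A│     │       │     │
│ │ ╶─┐ │ ╷ ╶─┐ └─┐ ╷ │
│↓│  P│ │ │   │   │ │ │
│ └─╴ │ ╵ └─┐ └─┐ └─┘ │
│↳ → ↑│     │   │     │
│ ╶─┬─┴─┬───┴─┐ └─────┤
│   │   │     │       │
├─┐ └─╴ │ ┌─┐ └─────┐ │
│ │     │ │ │       │ │
│ └───╴ │ │ └───┬─┐ ╵ │
│       │ │     │ │   │
│ ┌───┬─┘ │ ╷ ╷ ╵ └─┐ │
│ │   │   │ │ │     │ │
│ │ ╷ │ ┌─┘ │ └─┬───┘ │
│ │ │ │ │   │   │     │
│ └─┘ │ ├─┐ └─┐ │ ┌───┤
│     │ │ │   │ │ │   │
├─┐ ┌─┘ │ └─┐ │ │ │ ╷ │
│ │ │   │   │ │ │ │ │ │
│ ╵ │ ╶─┴─╴ │ │ ╵ ╵ │ │
│   │       │ │     │ │
└───┴───────┴─┴─────┴─┘

Path to Q:

┌─┬─────┬───────┬─────┐
│A│↱ → ↓│↱ → → ↓│     │
│ │ ╶─┐ │ ╷ ╶─┐ └─┐ ╷ │
│↓│↑ ↰│↓│↑│   │Q  │ │ │
│ └─╴ │ ╵ └─┐ └─┐ └─┘ │
│↳ → ↑│↳ ↑  │   │     │
│ ╶─┬─┴─┬───┴─┐ └─────┤
│   │   │     │       │
├─┐ └─╴ │ ┌─┐ └─────┐ │
│ │     │ │ │       │ │
│ └───╴ │ │ └───┬─┐ ╵ │
│       │ │     │ │   │
│ ┌───┬─┘ │ ╷ ╷ ╵ └─┐ │
│ │   │   │ │ │     │ │
│ │ ╷ │ ┌─┘ │ └─┬───┘ │
│ │ │ │ │   │   │     │
│ └─┘ │ ├─┐ └─┐ │ ┌───┤
│     │ │ │   │ │ │   │
├─┐ ┌─┘ │ └─┐ │ │ │ ╷ │
│ │ │   │   │ │ │ │ │ │
│ ╵ │ ╶─┴─╴ │ │ ╵ ╵ │ │
│   │       │ │     │ │
└───┴───────┴─┴─────┴─┘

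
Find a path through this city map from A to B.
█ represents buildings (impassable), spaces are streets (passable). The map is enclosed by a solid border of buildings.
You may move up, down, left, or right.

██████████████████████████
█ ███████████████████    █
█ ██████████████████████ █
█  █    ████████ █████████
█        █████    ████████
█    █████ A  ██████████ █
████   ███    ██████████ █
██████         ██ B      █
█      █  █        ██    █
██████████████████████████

Finding the shortest path from A to B:
Movement: cardinal only
Path length: 11 steps
Directions: down → down → down → right → right → right → right → right → right → up → right

Solution:

██████████████████████████
█ ███████████████████    █
█ ██████████████████████ █
█  █    ████████ █████████
█        █████    ████████
█    █████ A  ██████████ █
████   ███ ↓  ██████████ █
██████     ↓   ██↱B      █
█      █  █↳→→→→→↑ ██    █
██████████████████████████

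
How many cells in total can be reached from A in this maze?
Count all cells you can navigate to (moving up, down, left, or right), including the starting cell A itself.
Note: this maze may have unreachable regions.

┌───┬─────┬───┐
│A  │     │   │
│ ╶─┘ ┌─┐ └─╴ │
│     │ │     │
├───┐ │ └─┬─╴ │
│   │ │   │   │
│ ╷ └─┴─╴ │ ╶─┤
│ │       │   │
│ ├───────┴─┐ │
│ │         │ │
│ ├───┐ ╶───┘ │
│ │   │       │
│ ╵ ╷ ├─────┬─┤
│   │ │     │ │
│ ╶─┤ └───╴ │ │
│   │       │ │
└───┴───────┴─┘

Using BFS/flood-fill to find all reachable cells from A:
Maze size: 8 × 7 = 56 total cells
28 cell(s) are walled off and cannot be reached from A.
Reachable cells: 28

Reachable region (· marks reachable cells):

┌───┬─────┬───┐
│A ·│· · ·│· ·│
│ ╶─┘ ┌─┐ └─╴ │
│· · ·│ │· · ·│
├───┐ │ └─┬─╴ │
│   │·│   │· ·│
│ ╷ └─┴─╴ │ ╶─┤
│ │       │· ·│
│ ├───────┴─┐ │
│ │· · · · ·│·│
│ ├───┐ ╶───┘ │
│ │   │· · · ·│
│ ╵ ╷ ├─────┬─┤
│   │ │     │ │
│ ╶─┤ └───╴ │ │
│   │       │ │
└───┴───────┴─┘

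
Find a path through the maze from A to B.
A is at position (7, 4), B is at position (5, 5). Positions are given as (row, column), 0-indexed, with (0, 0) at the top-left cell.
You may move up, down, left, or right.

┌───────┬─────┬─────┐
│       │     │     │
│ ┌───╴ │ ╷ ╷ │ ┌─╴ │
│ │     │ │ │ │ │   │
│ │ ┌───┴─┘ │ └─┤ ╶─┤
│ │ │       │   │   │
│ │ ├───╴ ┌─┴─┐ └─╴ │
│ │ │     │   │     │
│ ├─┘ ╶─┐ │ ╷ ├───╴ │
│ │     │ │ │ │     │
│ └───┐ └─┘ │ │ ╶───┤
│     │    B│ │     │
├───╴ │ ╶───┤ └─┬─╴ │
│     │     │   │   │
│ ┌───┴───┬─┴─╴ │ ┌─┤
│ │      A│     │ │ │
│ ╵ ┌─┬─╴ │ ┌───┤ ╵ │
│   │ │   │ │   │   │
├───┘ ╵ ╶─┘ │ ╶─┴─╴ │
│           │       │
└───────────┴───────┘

Finding the shortest path from (7, 4) to (5, 5):
Path length: 17 steps
Directions: down → left → down → right → right → up → up → right → right → up → left → up → up → up → left → down → down

Solution:

┌───────┬─────┬─────┐
│       │     │     │
│ ┌───╴ │ ╷ ╷ │ ┌─╴ │
│ │     │ │ │ │ │   │
│ │ ┌───┴─┘ │ └─┤ ╶─┤
│ │ │       │   │   │
│ │ ├───╴ ┌─┴─┐ └─╴ │
│ │ │     │↓ ↰│     │
│ ├─┘ ╶─┐ │ ╷ ├───╴ │
│ │     │ │↓│↑│     │
│ └───┐ └─┘ │ │ ╶───┤
│     │    B│↑│     │
├───╴ │ ╶───┤ └─┬─╴ │
│     │     │↑ ↰│   │
│ ┌───┴───┬─┴─╴ │ ┌─┤
│ │      A│↱ → ↑│ │ │
│ ╵ ┌─┬─╴ │ ┌───┤ ╵ │
│   │ │↓ ↲│↑│   │   │
├───┘ ╵ ╶─┘ │ ╶─┴─╴ │
│      ↳ → ↑│       │
└───────────┴───────┘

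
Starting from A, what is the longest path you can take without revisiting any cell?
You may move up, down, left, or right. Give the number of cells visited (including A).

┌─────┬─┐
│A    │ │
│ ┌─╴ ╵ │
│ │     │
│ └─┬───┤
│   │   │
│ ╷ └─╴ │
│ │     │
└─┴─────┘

Finding longest simple path using DFS:
Start: (0, 0)
Longest path visits 9 cells
Path: A → down → down → right → down → right → right → up → left

Solution:

┌─────┬─┐
│A    │ │
│ ┌─╴ ╵ │
│↓│     │
│ └─┬───┤
│↳ ↓│B ↰│
│ ╷ └─╴ │
│ │↳ → ↑│
└─┴─────┘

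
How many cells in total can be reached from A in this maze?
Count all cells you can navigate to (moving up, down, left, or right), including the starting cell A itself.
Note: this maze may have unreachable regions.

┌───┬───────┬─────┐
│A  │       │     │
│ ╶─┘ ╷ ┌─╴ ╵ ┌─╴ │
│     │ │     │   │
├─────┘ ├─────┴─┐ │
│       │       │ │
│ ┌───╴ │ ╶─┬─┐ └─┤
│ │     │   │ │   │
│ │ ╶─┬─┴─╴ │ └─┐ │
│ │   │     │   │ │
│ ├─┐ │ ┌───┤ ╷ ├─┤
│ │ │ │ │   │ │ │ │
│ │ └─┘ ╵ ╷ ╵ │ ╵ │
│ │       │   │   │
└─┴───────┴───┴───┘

Using BFS/flood-fill to find all reachable cells from A:
Maze size: 7 × 9 = 63 total cells
30 cell(s) are walled off and cannot be reached from A.
Reachable cells: 33

Reachable region (· marks reachable cells):

┌───┬───────┬─────┐
│A ·│· · · ·│· · ·│
│ ╶─┘ ╷ ┌─╴ ╵ ┌─╴ │
│· · ·│·│· · ·│· ·│
├─────┘ ├─────┴─┐ │
│· · · ·│       │·│
│ ┌───╴ │ ╶─┬─┐ └─┤
│·│· · ·│   │ │   │
│ │ ╶─┬─┴─╴ │ └─┐ │
│·│· ·│     │   │ │
│ ├─┐ │ ┌───┤ ╷ ├─┤
│·│ │·│ │   │ │ │ │
│ │ └─┘ ╵ ╷ ╵ │ ╵ │
│·│       │   │   │
└─┴───────┴───┴───┘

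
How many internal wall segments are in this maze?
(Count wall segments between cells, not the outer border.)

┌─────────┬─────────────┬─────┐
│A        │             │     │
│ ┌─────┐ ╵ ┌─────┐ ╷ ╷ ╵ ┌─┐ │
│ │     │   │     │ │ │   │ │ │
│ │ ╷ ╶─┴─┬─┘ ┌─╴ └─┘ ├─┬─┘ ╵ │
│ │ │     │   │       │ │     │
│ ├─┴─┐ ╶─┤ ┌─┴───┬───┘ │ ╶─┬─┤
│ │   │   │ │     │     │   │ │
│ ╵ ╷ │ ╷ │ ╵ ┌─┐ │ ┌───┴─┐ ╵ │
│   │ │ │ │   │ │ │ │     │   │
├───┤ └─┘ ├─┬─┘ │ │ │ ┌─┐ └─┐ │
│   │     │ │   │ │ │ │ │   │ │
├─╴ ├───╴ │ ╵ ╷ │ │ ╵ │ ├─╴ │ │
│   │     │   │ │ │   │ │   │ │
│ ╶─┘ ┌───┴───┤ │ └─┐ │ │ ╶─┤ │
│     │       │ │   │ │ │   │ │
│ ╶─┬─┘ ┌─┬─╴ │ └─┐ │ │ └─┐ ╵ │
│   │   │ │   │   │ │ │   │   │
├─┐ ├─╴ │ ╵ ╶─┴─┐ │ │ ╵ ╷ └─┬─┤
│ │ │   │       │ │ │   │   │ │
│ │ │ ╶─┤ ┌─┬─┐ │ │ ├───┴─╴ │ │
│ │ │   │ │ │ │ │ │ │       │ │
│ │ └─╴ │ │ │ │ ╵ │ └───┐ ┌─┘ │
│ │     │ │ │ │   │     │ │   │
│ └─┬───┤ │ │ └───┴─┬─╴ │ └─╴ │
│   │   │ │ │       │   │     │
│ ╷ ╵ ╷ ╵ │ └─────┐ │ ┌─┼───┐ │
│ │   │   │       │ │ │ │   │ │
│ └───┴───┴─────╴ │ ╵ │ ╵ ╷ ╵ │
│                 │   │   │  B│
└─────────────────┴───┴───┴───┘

Counting internal wall segments:
Total internal walls: 196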